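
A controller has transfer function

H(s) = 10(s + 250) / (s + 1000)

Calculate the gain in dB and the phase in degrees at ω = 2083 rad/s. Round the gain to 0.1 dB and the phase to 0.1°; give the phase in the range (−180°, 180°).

At s = jω = j2083:
zero (s+250): 250 + j2083 → |·| = √(250²+2083²) = √4401389 ≈ 2097.9, ∠ = arctan(2083/250) ≈ 83.16°
pole (s+1000): 1000 + j2083 → |·| = √(1000²+2083²) = √5338889 ≈ 2310.6, ∠ = arctan(2083/1000) ≈ 64.36°
|H| = 10 · 2097.9 / 2310.6 ≈ 9.0795
Gain = 20 log₁₀(9.0795) ≈ 19.16 dB
∠H = 83.16° − 64.36° = 18.80°

19.2 dB, 18.8°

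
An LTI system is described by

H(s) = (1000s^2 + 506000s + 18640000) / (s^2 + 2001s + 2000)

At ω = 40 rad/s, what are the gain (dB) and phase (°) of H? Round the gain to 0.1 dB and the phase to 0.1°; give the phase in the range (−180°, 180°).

Substitute s = j40:
Numerator: 1000(j40)^2 + 506000(j40) + 18640000 = 17040000 + j20240000
Denominator: (j40)^2 + 2001(j40) + 2000 = 400 + j80040
|N| = √(17040000² + 20240000²) ≈ 2.6458e+07, ∠N ≈ 49.91°
|D| = √(400² + 80040²) ≈ 80041, ∠D ≈ 89.71°
|H| = 2.6458e+07 / 80041 ≈ 330.56
Gain = 20 log₁₀(330.56) ≈ 50.39 dB
∠H = 49.91° − 89.71° = -39.80°

50.4 dB, -39.8°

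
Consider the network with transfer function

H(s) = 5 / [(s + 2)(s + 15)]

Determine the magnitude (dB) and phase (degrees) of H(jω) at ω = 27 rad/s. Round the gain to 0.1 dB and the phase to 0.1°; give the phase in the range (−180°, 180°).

At s = jω = j27:
pole (s+2): 2 + j27 → |·| = √(2²+27²) = √733 ≈ 27.074, ∠ = arctan(27/2) ≈ 85.76°
pole (s+15): 15 + j27 → |·| = √(15²+27²) = √954 ≈ 30.887, ∠ = arctan(27/15) ≈ 60.95°
|H| = 5 / 836.23 ≈ 0.0059792
Gain = 20 log₁₀(0.0059792) ≈ -44.47 dB
∠H = 0.00° − 146.71° = -146.71°

-44.5 dB, -146.7°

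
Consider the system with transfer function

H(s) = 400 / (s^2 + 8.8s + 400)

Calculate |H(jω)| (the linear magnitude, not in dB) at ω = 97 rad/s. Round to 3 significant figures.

0.0442

At s = jω = j97:
quadratic: (j97)² + 8.8·j97 + 400 = -9009 + j853.6 → |·| ≈ 9049.3, ∠ ≈ 174.59°
|H| = 400 / 9049.3 ≈ 0.044202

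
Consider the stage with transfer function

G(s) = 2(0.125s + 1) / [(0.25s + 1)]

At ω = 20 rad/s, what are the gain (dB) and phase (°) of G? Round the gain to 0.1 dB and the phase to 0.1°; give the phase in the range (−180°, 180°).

At ω = 20 rad/s:
zero (1 + j20·0.125) = 1 + j2.5 → |·| ≈ 2.6926, ∠ ≈ 68.20°
pole (1 + j20·0.25) = 1 + j5 → |·| ≈ 5.099, ∠ ≈ 78.69°
|G| = 2 · 2.6926 / (5.099) ≈ 1.0561
Gain = 20 log₁₀(1.0561) ≈ 0.47 dB
∠G = (68.20°) − (78.69°) = -10.49°

0.5 dB, -10.5°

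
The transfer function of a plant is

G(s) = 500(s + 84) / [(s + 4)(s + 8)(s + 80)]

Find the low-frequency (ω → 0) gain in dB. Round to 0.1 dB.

24.3 dB

G(0) = 500·84 / (4·8·80) ≈ 16.406
20 log₁₀(16.406) ≈ 24.30 dB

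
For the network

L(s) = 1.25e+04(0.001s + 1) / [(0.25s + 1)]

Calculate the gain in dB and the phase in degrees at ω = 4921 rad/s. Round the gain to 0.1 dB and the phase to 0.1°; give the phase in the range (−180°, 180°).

At ω = 4921 rad/s:
zero (1 + j4921·0.001) = 1 + j4.921 → |·| ≈ 5.0216, ∠ ≈ 78.51°
pole (1 + j4921·0.25) = 1 + j1230.25 → |·| ≈ 1230.3, ∠ ≈ 89.95°
|L| = 1.25e+04 · 5.0216 / (1230.3) ≈ 51.02
Gain = 20 log₁₀(51.02) ≈ 34.15 dB
∠L = (78.51°) − (89.95°) = -11.44°

34.2 dB, -11.4°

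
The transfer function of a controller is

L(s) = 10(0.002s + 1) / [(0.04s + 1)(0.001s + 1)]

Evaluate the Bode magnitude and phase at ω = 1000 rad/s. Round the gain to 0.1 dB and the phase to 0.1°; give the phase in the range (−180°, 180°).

-8.1 dB, -70.1°

At ω = 1000 rad/s:
zero (1 + j1000·0.002) = 1 + j2 → |·| ≈ 2.2361, ∠ ≈ 63.43°
pole (1 + j1000·0.04) = 1 + j40 → |·| ≈ 40.012, ∠ ≈ 88.57°
pole (1 + j1000·0.001) = 1 + j1 → |·| ≈ 1.4142, ∠ ≈ 45.00°
|L| = 10 · 2.2361 / (40.012 · 1.4142) ≈ 0.39518
Gain = 20 log₁₀(0.39518) ≈ -8.06 dB
∠L = (63.43°) − (88.57° + 45.00°) = -70.14°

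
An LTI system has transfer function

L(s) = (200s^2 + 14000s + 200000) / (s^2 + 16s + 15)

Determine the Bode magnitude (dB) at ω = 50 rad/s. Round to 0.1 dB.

Substitute s = j50:
Numerator: 200(j50)^2 + 14000(j50) + 200000 = -300000 + j700000
Denominator: (j50)^2 + 16(j50) + 15 = -2485 + j800
|N| = √(300000² + 700000²) ≈ 7.6158e+05, ∠N ≈ 113.20°
|D| = √(2485² + 800²) ≈ 2610.6, ∠D ≈ 162.15°
|L| = 7.6158e+05 / 2610.6 ≈ 291.73
Gain = 20 log₁₀(291.73) ≈ 49.30 dB

49.3 dB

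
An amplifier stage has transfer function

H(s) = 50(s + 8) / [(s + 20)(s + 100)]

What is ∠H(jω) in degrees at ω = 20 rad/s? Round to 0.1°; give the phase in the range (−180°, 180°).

At s = jω = j20:
zero (s+8): 8 + j20 → |·| = √(8²+20²) = √464 ≈ 21.541, ∠ = arctan(20/8) ≈ 68.20°
pole (s+20): 20 + j20 → |·| = √(20²+20²) = √800 ≈ 28.284, ∠ = arctan(20/20) ≈ 45.00°
pole (s+100): 100 + j20 → |·| = √(100²+20²) = √10400 ≈ 101.98, ∠ = arctan(20/100) ≈ 11.31°
∠H = 68.20° − 56.31° = 11.89°

11.9°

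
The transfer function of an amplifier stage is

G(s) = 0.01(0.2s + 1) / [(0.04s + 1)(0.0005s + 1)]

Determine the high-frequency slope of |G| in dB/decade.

-20 dB/decade

Each pole contributes −20 dB/decade at high frequency; each zero contributes +20 dB/decade.
Net: 1 zero(s) − 2 pole(s) → -20 dB/decade.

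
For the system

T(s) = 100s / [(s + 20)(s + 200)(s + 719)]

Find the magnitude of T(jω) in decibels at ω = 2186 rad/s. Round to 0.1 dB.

-94.1 dB

At s = jω = j2186:
zero at origin: s = j2186 → |·| = 2186, ∠ = 90.00°
pole (s+20): 20 + j2186 → |·| = √(20²+2186²) = √4778996 ≈ 2186.1, ∠ = arctan(2186/20) ≈ 89.48°
pole (s+200): 200 + j2186 → |·| = √(200²+2186²) = √4818596 ≈ 2195.1, ∠ = arctan(2186/200) ≈ 84.77°
pole (s+719): 719 + j2186 → |·| = √(719²+2186²) = √5295557 ≈ 2301.2, ∠ = arctan(2186/719) ≈ 71.79°
|T| = 100 · 2186 / 1.1043e+10 ≈ 1.9795e-05
Gain = 20 log₁₀(1.9795e-05) ≈ -94.07 dB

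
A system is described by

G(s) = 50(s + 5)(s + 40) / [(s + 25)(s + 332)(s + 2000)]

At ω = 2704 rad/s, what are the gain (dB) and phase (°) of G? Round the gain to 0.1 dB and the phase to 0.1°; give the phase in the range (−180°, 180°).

At s = jω = j2704:
zero (s+5): 5 + j2704 → |·| = √(5²+2704²) = √7311641 ≈ 2704, ∠ = arctan(2704/5) ≈ 89.89°
zero (s+40): 40 + j2704 → |·| = √(40²+2704²) = √7313216 ≈ 2704.3, ∠ = arctan(2704/40) ≈ 89.15°
pole (s+25): 25 + j2704 → |·| = √(25²+2704²) = √7312241 ≈ 2704.1, ∠ = arctan(2704/25) ≈ 89.47°
pole (s+332): 332 + j2704 → |·| = √(332²+2704²) = √7421840 ≈ 2724.3, ∠ = arctan(2704/332) ≈ 83.00°
pole (s+2000): 2000 + j2704 → |·| = √(2000²+2704²) = √11311616 ≈ 3363.3, ∠ = arctan(2704/2000) ≈ 53.51°
|G| = 50 · 7.3124e+06 / 2.4777e+10 ≈ 0.014756
Gain = 20 log₁₀(0.014756) ≈ -36.62 dB
∠G = 179.04° − 225.98° = -46.94°

-36.6 dB, -46.9°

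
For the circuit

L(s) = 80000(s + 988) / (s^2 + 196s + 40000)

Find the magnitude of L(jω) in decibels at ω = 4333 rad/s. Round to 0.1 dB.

At s = jω = j4333:
zero (s+988): 988 + j4333 → |·| = √(988²+4333²) = √19751033 ≈ 4444.2, ∠ = arctan(4333/988) ≈ 77.16°
quadratic: (j4333)² + 196·j4333 + 40000 = -18734889 + j849268 → |·| ≈ 1.8754e+07, ∠ ≈ 177.40°
|L| = 80000 · 4444.2 / 1.8754e+07 ≈ 18.958
Gain = 20 log₁₀(18.958) ≈ 25.56 dB

25.6 dB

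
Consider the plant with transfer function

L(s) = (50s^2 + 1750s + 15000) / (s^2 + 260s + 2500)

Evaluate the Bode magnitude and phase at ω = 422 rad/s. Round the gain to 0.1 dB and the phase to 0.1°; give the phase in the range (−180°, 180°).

32.7 dB, 27.3°

Substitute s = j422:
Numerator: 50(j422)^2 + 1750(j422) + 15000 = -8889200 + j738500
Denominator: (j422)^2 + 260(j422) + 2500 = -175584 + j109720
|N| = √(8889200² + 738500²) ≈ 8.9198e+06, ∠N ≈ 175.25°
|D| = √(175584² + 109720²) ≈ 2.0705e+05, ∠D ≈ 148.00°
|L| = 8.9198e+06 / 2.0705e+05 ≈ 43.08
Gain = 20 log₁₀(43.08) ≈ 32.69 dB
∠L = 175.25° − 148.00° = 27.25°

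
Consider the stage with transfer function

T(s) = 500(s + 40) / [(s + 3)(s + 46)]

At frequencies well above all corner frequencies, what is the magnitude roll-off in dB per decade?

Each pole contributes −20 dB/decade at high frequency; each zero contributes +20 dB/decade.
Net: 1 zero(s) − 2 pole(s) → -20 dB/decade.

-20 dB/decade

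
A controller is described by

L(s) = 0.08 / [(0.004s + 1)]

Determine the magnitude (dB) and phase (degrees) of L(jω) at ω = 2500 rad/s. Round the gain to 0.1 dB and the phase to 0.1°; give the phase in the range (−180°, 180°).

At ω = 2500 rad/s:
pole (1 + j2500·0.004) = 1 + j10 → |·| ≈ 10.05, ∠ ≈ 84.29°
|L| = 0.08 · 1 / (10.05) ≈ 0.0079602
Gain = 20 log₁₀(0.0079602) ≈ -41.98 dB
∠L = (0°) − (84.29°) = -84.29°

-42.0 dB, -84.3°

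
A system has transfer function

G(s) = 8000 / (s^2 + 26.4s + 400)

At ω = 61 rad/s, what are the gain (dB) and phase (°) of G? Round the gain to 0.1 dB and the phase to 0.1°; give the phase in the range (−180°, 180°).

6.7 dB, -154.1°

At s = jω = j61:
quadratic: (j61)² + 26.4·j61 + 400 = -3321 + j1610.4 → |·| ≈ 3690.9, ∠ ≈ 154.13°
|G| = 8000 / 3690.9 ≈ 2.1675
Gain = 20 log₁₀(2.1675) ≈ 6.72 dB
∠G = 0.00° − 154.13° = -154.13°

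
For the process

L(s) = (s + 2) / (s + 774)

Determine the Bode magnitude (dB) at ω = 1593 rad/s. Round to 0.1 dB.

-0.9 dB

Substitute s = j1593:
Numerator: (j1593) + 2 = 2 + j1593
Denominator: (j1593) + 774 = 774 + j1593
|N| = √(2² + 1593²) ≈ 1593, ∠N ≈ 89.93°
|D| = √(774² + 1593²) ≈ 1771.1, ∠D ≈ 64.09°
|L| = 1593 / 1771.1 ≈ 0.89944
Gain = 20 log₁₀(0.89944) ≈ -0.92 dB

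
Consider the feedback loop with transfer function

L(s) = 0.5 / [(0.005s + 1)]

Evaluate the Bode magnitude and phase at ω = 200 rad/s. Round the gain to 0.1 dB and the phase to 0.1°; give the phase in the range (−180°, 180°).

At ω = 200 rad/s:
pole (1 + j200·0.005) = 1 + j1 → |·| ≈ 1.4142, ∠ ≈ 45.00°
|L| = 0.5 · 1 / (1.4142) ≈ 0.35356
Gain = 20 log₁₀(0.35356) ≈ -9.03 dB
∠L = (0°) − (45.00°) = -45.00°

-9.0 dB, -45.0°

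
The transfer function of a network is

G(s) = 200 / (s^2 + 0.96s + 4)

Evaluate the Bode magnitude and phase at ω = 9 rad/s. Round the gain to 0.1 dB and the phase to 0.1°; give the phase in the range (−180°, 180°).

8.2 dB, -173.6°

At s = jω = j9:
quadratic: (j9)² + 0.96·j9 + 4 = -77 + j8.64 → |·| ≈ 77.483, ∠ ≈ 173.60°
|G| = 200 / 77.483 ≈ 2.5812
Gain = 20 log₁₀(2.5812) ≈ 8.24 dB
∠G = 0.00° − 173.60° = -173.60°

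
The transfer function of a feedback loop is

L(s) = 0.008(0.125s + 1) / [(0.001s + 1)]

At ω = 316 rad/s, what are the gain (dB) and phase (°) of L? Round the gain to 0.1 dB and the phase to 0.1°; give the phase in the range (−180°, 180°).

-10.4 dB, 71.0°

At ω = 316 rad/s:
zero (1 + j316·0.125) = 1 + j39.5 → |·| ≈ 39.513, ∠ ≈ 88.55°
pole (1 + j316·0.001) = 1 + j0.316 → |·| ≈ 1.0487, ∠ ≈ 17.54°
|L| = 0.008 · 39.513 / (1.0487) ≈ 0.30142
Gain = 20 log₁₀(0.30142) ≈ -10.42 dB
∠L = (88.55°) − (17.54°) = 71.01°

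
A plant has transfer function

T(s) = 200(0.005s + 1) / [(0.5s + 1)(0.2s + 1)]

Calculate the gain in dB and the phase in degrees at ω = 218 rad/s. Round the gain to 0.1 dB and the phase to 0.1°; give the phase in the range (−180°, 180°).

-24.1 dB, -130.7°

At ω = 218 rad/s:
zero (1 + j218·0.005) = 1 + j1.09 → |·| ≈ 1.4792, ∠ ≈ 47.47°
pole (1 + j218·0.5) = 1 + j109 → |·| ≈ 109, ∠ ≈ 89.47°
pole (1 + j218·0.2) = 1 + j43.6 → |·| ≈ 43.611, ∠ ≈ 88.69°
|T| = 200 · 1.4792 / (109 · 43.611) ≈ 0.062235
Gain = 20 log₁₀(0.062235) ≈ -24.12 dB
∠T = (47.47°) − (89.47° + 88.69°) = -130.69°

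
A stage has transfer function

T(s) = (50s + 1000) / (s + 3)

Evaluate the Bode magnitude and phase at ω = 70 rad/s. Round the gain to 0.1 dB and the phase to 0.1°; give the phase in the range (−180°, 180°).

Substitute s = j70:
Numerator: 50(j70) + 1000 = 1000 + j3500
Denominator: (j70) + 3 = 3 + j70
|N| = √(1000² + 3500²) ≈ 3640.1, ∠N ≈ 74.05°
|D| = √(3² + 70²) ≈ 70.064, ∠D ≈ 87.55°
|T| = 3640.1 / 70.064 ≈ 51.954
Gain = 20 log₁₀(51.954) ≈ 34.31 dB
∠T = 74.05° − 87.55° = -13.50°

34.3 dB, -13.5°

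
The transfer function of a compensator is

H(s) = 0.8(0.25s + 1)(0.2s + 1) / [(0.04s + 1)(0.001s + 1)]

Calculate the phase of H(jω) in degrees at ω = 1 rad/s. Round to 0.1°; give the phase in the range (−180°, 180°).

23.0°

At ω = 1 rad/s:
zero (1 + j1·0.25) = 1 + j0.25 → |·| ≈ 1.0308, ∠ ≈ 14.04°
zero (1 + j1·0.2) = 1 + j0.2 → |·| ≈ 1.0198, ∠ ≈ 11.31°
pole (1 + j1·0.04) = 1 + j0.04 → |·| ≈ 1.0008, ∠ ≈ 2.29°
pole (1 + j1·0.001) = 1 + j0.001 → |·| ≈ 1, ∠ ≈ 0.06°
∠H = (14.04° + 11.31°) − (2.29° + 0.06°) = 23.00°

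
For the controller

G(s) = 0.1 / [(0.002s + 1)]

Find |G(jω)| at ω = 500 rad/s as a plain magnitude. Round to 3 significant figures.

0.0707

At ω = 500 rad/s:
pole (1 + j500·0.002) = 1 + j1 → |·| ≈ 1.4142, ∠ ≈ 45.00°
|G| = 0.1 · 1 / (1.4142) ≈ 0.070711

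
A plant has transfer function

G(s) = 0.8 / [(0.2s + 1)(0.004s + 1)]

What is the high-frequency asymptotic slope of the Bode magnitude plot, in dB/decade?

-40 dB/decade

Each pole contributes −20 dB/decade at high frequency; each zero contributes +20 dB/decade.
Net: 0 zero(s) − 2 pole(s) → -40 dB/decade.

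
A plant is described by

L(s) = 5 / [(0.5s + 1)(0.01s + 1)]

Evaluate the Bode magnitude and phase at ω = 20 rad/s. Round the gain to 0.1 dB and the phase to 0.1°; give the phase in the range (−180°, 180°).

At ω = 20 rad/s:
pole (1 + j20·0.5) = 1 + j10 → |·| ≈ 10.05, ∠ ≈ 84.29°
pole (1 + j20·0.01) = 1 + j0.2 → |·| ≈ 1.0198, ∠ ≈ 11.31°
|L| = 5 · 1 / (10.05 · 1.0198) ≈ 0.48785
Gain = 20 log₁₀(0.48785) ≈ -6.23 dB
∠L = (0°) − (84.29° + 11.31°) = -95.60°

-6.2 dB, -95.6°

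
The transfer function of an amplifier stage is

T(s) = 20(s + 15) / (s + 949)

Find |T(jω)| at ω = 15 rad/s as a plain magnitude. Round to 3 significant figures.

0.447

At s = jω = j15:
zero (s+15): 15 + j15 → |·| = √(15²+15²) = √450 ≈ 21.213, ∠ = arctan(15/15) ≈ 45.00°
pole (s+949): 949 + j15 → |·| = √(949²+15²) = √900826 ≈ 949.12, ∠ = arctan(15/949) ≈ 0.91°
|T| = 20 · 21.213 / 949.12 ≈ 0.447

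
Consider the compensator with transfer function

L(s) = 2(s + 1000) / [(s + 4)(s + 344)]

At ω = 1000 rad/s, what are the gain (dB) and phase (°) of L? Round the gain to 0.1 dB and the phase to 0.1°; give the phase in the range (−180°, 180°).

-51.5 dB, -115.8°

At s = jω = j1000:
zero (s+1000): 1000 + j1000 → |·| = √(1000²+1000²) = √2000000 ≈ 1414.2, ∠ = arctan(1000/1000) ≈ 45.00°
pole (s+4): 4 + j1000 → |·| = √(4²+1000²) = √1000016 ≈ 1000, ∠ = arctan(1000/4) ≈ 89.77°
pole (s+344): 344 + j1000 → |·| = √(344²+1000²) = √1118336 ≈ 1057.5, ∠ = arctan(1000/344) ≈ 71.02°
|L| = 2 · 1414.2 / 1.0575e+06 ≈ 0.0026746
Gain = 20 log₁₀(0.0026746) ≈ -51.45 dB
∠L = 45.00° − 160.79° = -115.79°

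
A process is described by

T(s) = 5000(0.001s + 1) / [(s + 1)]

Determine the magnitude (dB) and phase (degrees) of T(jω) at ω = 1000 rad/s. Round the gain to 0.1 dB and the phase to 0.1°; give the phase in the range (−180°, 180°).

At ω = 1000 rad/s:
zero (1 + j1000·0.001) = 1 + j1 → |·| ≈ 1.4142, ∠ ≈ 45.00°
pole (1 + j1000·1) = 1 + j1000 → |·| ≈ 1000, ∠ ≈ 89.94°
|T| = 5000 · 1.4142 / (1000) ≈ 7.071
Gain = 20 log₁₀(7.071) ≈ 16.99 dB
∠T = (45.00°) − (89.94°) = -44.94°

17.0 dB, -44.9°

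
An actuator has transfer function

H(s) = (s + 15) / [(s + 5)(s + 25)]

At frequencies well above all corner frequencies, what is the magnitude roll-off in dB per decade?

Each pole contributes −20 dB/decade at high frequency; each zero contributes +20 dB/decade.
Net: 1 zero(s) − 2 pole(s) → -20 dB/decade.

-20 dB/decade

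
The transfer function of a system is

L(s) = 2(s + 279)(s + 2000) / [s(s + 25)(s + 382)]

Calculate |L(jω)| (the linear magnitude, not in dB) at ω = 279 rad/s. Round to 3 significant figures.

At s = jω = j279:
zero (s+279): 279 + j279 → |·| = √(279²+279²) = √155682 ≈ 394.57, ∠ = arctan(279/279) ≈ 45.00°
zero (s+2000): 2000 + j279 → |·| = √(2000²+279²) = √4077841 ≈ 2019.4, ∠ = arctan(279/2000) ≈ 7.94°
pole (s+25): 25 + j279 → |·| = √(25²+279²) = √78466 ≈ 280.12, ∠ = arctan(279/25) ≈ 84.88°
pole (s+382): 382 + j279 → |·| = √(382²+279²) = √223765 ≈ 473.04, ∠ = arctan(279/382) ≈ 36.14°
pole at origin: |s| = 279, ∠ = 90.00° (in denominator)
|L| = 2 · 7.9679e+05 / 3.697e+07 ≈ 0.043105

0.0431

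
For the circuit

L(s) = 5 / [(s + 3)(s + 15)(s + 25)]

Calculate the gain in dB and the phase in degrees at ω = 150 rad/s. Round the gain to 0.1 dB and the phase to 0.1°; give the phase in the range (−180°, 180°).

At s = jω = j150:
pole (s+3): 3 + j150 → |·| = √(3²+150²) = √22509 ≈ 150.03, ∠ = arctan(150/3) ≈ 88.85°
pole (s+15): 15 + j150 → |·| = √(15²+150²) = √22725 ≈ 150.75, ∠ = arctan(150/15) ≈ 84.29°
pole (s+25): 25 + j150 → |·| = √(25²+150²) = √23125 ≈ 152.07, ∠ = arctan(150/25) ≈ 80.54°
|L| = 5 / 3.4394e+06 ≈ 1.4537e-06
Gain = 20 log₁₀(1.4537e-06) ≈ -116.75 dB
∠L = 0.00° − 253.68° = -253.68° ≡ 106.32° (principal value)

-116.8 dB, 106.3°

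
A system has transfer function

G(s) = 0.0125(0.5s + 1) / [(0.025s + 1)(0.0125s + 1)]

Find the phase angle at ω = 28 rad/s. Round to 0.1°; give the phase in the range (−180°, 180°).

31.6°

At ω = 28 rad/s:
zero (1 + j28·0.5) = 1 + j14 → |·| ≈ 14.036, ∠ ≈ 85.91°
pole (1 + j28·0.025) = 1 + j0.7 → |·| ≈ 1.2207, ∠ ≈ 34.99°
pole (1 + j28·0.0125) = 1 + j0.35 → |·| ≈ 1.0595, ∠ ≈ 19.29°
∠G = (85.91°) − (34.99° + 19.29°) = 31.63°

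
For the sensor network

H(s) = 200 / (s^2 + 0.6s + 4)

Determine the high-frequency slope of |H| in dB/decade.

Each pole contributes −20 dB/decade at high frequency; each zero contributes +20 dB/decade.
Net: 0 zero(s) − 2 pole(s) → -40 dB/decade.

-40 dB/decade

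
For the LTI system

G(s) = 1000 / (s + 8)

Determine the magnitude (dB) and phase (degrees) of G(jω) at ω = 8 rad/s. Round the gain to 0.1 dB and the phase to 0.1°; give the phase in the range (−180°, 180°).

At s = jω = j8:
pole (s+8): 8 + j8 → |·| = √(8²+8²) = √128 ≈ 11.314, ∠ = arctan(8/8) ≈ 45.00°
|G| = 1000 / 11.314 ≈ 88.386
Gain = 20 log₁₀(88.386) ≈ 38.93 dB
∠G = 0.00° − 45.00° = -45.00°

38.9 dB, -45.0°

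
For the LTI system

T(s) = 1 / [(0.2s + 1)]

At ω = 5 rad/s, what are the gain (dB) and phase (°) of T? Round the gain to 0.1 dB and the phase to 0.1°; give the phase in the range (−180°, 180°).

-3.0 dB, -45.0°

At ω = 5 rad/s:
pole (1 + j5·0.2) = 1 + j1 → |·| ≈ 1.4142, ∠ ≈ 45.00°
|T| = 1 · 1 / (1.4142) ≈ 0.70711
Gain = 20 log₁₀(0.70711) ≈ -3.01 dB
∠T = (0°) − (45.00°) = -45.00°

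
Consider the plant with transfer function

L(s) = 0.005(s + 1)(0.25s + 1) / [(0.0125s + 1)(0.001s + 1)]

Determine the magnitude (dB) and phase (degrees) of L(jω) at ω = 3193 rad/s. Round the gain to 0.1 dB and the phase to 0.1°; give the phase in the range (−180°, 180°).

39.6 dB, 18.7°

At ω = 3193 rad/s:
zero (1 + j3193·1) = 1 + j3193 → |·| ≈ 3193, ∠ ≈ 89.98°
zero (1 + j3193·0.25) = 1 + j798.25 → |·| ≈ 798.25, ∠ ≈ 89.93°
pole (1 + j3193·0.0125) = 1 + j39.9125 → |·| ≈ 39.925, ∠ ≈ 88.56°
pole (1 + j3193·0.001) = 1 + j3.193 → |·| ≈ 3.3459, ∠ ≈ 72.61°
|L| = 0.005 · 3193 · 798.25 / (39.925 · 3.3459) ≈ 95.4
Gain = 20 log₁₀(95.4) ≈ 39.59 dB
∠L = (89.98° + 89.93°) − (88.56° + 72.61°) = 18.74°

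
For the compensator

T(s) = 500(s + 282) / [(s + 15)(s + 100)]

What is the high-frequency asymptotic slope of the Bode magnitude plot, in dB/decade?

-20 dB/decade

Each pole contributes −20 dB/decade at high frequency; each zero contributes +20 dB/decade.
Net: 1 zero(s) − 2 pole(s) → -20 dB/decade.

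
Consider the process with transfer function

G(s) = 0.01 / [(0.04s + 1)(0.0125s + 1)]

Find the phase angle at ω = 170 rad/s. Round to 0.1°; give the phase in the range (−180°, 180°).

At ω = 170 rad/s:
pole (1 + j170·0.04) = 1 + j6.8 → |·| ≈ 6.8731, ∠ ≈ 81.63°
pole (1 + j170·0.0125) = 1 + j2.125 → |·| ≈ 2.3485, ∠ ≈ 64.80°
∠G = (0°) − (81.63° + 64.80°) = -146.43°

-146.4°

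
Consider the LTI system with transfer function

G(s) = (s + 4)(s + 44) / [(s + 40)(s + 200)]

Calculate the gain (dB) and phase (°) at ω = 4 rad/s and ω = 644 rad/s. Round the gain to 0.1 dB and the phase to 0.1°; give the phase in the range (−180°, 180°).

At s = jω = j4:
zero (s+4): 4 + j4 → |·| = √(4²+4²) = √32 ≈ 5.6569, ∠ = arctan(4/4) ≈ 45.00°
zero (s+44): 44 + j4 → |·| = √(44²+4²) = √1952 ≈ 44.181, ∠ = arctan(4/44) ≈ 5.19°
pole (s+40): 40 + j4 → |·| = √(40²+4²) = √1616 ≈ 40.2, ∠ = arctan(4/40) ≈ 5.71°
pole (s+200): 200 + j4 → |·| = √(200²+4²) = √40016 ≈ 200.04, ∠ = arctan(4/200) ≈ 1.15°
|G| = 1 · 249.93 / 8041.6 ≈ 0.03108
Gain = 20 log₁₀(0.03108) ≈ -30.15 dB
∠G = 50.19° − 6.86° = 43.33°

At s = jω = j644:
zero (s+4): 4 + j644 → |·| = √(4²+644²) = √414752 ≈ 644.01, ∠ = arctan(644/4) ≈ 89.64°
zero (s+44): 44 + j644 → |·| = √(44²+644²) = √416672 ≈ 645.5, ∠ = arctan(644/44) ≈ 86.09°
pole (s+40): 40 + j644 → |·| = √(40²+644²) = √416336 ≈ 645.24, ∠ = arctan(644/40) ≈ 86.45°
pole (s+200): 200 + j644 → |·| = √(200²+644²) = √454736 ≈ 674.34, ∠ = arctan(644/200) ≈ 72.75°
|G| = 1 · 4.1571e+05 / 4.3511e+05 ≈ 0.95541
Gain = 20 log₁₀(0.95541) ≈ -0.40 dB
∠G = 175.73° − 159.20° = 16.53°

ω = 4: -30.2 dB, 43.3°; ω = 644: -0.4 dB, 16.5°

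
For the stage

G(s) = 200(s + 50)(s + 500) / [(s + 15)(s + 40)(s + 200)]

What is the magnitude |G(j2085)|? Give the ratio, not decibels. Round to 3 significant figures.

0.0982

At s = jω = j2085:
zero (s+50): 50 + j2085 → |·| = √(50²+2085²) = √4349725 ≈ 2085.6, ∠ = arctan(2085/50) ≈ 88.63°
zero (s+500): 500 + j2085 → |·| = √(500²+2085²) = √4597225 ≈ 2144.1, ∠ = arctan(2085/500) ≈ 76.51°
pole (s+15): 15 + j2085 → |·| = √(15²+2085²) = √4347450 ≈ 2085.1, ∠ = arctan(2085/15) ≈ 89.59°
pole (s+40): 40 + j2085 → |·| = √(40²+2085²) = √4348825 ≈ 2085.4, ∠ = arctan(2085/40) ≈ 88.90°
pole (s+200): 200 + j2085 → |·| = √(200²+2085²) = √4387225 ≈ 2094.6, ∠ = arctan(2085/200) ≈ 84.52°
|G| = 200 · 4.4717e+06 / 9.1079e+09 ≈ 0.098194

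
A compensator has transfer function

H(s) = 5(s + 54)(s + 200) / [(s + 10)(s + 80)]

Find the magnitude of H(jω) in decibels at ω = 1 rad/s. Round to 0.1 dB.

At s = jω = j1:
zero (s+54): 54 + j1 → |·| = √(54²+1²) = √2917 ≈ 54.009, ∠ = arctan(1/54) ≈ 1.06°
zero (s+200): 200 + j1 → |·| = √(200²+1²) = √40001 ≈ 200, ∠ = arctan(1/200) ≈ 0.29°
pole (s+10): 10 + j1 → |·| = √(10²+1²) = √101 ≈ 10.05, ∠ = arctan(1/10) ≈ 5.71°
pole (s+80): 80 + j1 → |·| = √(80²+1²) = √6401 ≈ 80.006, ∠ = arctan(1/80) ≈ 0.72°
|H| = 5 · 10802 / 804.06 ≈ 67.172
Gain = 20 log₁₀(67.172) ≈ 36.54 dB

36.5 dB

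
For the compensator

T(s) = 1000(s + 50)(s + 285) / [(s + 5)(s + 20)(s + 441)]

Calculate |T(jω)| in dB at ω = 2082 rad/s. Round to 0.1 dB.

At s = jω = j2082:
zero (s+50): 50 + j2082 → |·| = √(50²+2082²) = √4337224 ≈ 2082.6, ∠ = arctan(2082/50) ≈ 88.62°
zero (s+285): 285 + j2082 → |·| = √(285²+2082²) = √4415949 ≈ 2101.4, ∠ = arctan(2082/285) ≈ 82.21°
pole (s+5): 5 + j2082 → |·| = √(5²+2082²) = √4334749 ≈ 2082, ∠ = arctan(2082/5) ≈ 89.86°
pole (s+20): 20 + j2082 → |·| = √(20²+2082²) = √4335124 ≈ 2082.1, ∠ = arctan(2082/20) ≈ 89.45°
pole (s+441): 441 + j2082 → |·| = √(441²+2082²) = √4529205 ≈ 2128.2, ∠ = arctan(2082/441) ≈ 78.04°
|T| = 1000 · 4.3764e+06 / 9.2256e+09 ≈ 0.47438
Gain = 20 log₁₀(0.47438) ≈ -6.48 dB

-6.5 dB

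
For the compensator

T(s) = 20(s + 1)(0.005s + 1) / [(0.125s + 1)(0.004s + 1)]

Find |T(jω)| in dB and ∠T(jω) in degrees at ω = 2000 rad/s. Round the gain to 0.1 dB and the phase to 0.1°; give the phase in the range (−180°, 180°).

46.0 dB, 1.6°

At ω = 2000 rad/s:
zero (1 + j2000·1) = 1 + j2000 → |·| ≈ 2000, ∠ ≈ 89.97°
zero (1 + j2000·0.005) = 1 + j10 → |·| ≈ 10.05, ∠ ≈ 84.29°
pole (1 + j2000·0.125) = 1 + j250 → |·| ≈ 250, ∠ ≈ 89.77°
pole (1 + j2000·0.004) = 1 + j8 → |·| ≈ 8.0623, ∠ ≈ 82.87°
|T| = 20 · 2000 · 10.05 / (250 · 8.0623) ≈ 199.45
Gain = 20 log₁₀(199.45) ≈ 46.00 dB
∠T = (89.97° + 84.29°) − (89.77° + 82.87°) = 1.62°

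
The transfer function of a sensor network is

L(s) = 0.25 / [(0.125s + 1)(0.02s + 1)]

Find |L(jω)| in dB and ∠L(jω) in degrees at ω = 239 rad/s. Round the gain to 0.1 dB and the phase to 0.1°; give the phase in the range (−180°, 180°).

-55.3 dB, -166.3°

At ω = 239 rad/s:
pole (1 + j239·0.125) = 1 + j29.875 → |·| ≈ 29.892, ∠ ≈ 88.08°
pole (1 + j239·0.02) = 1 + j4.78 → |·| ≈ 4.8835, ∠ ≈ 78.18°
|L| = 0.25 · 1 / (29.892 · 4.8835) ≈ 0.0017126
Gain = 20 log₁₀(0.0017126) ≈ -55.33 dB
∠L = (0°) − (88.08° + 78.18°) = -166.26°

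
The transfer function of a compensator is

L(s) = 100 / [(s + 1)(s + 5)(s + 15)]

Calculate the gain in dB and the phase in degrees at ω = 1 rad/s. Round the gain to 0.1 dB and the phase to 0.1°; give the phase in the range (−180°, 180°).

At s = jω = j1:
pole (s+1): 1 + j1 → |·| = √(1²+1²) = √2 ≈ 1.4142, ∠ = arctan(1/1) ≈ 45.00°
pole (s+5): 5 + j1 → |·| = √(5²+1²) = √26 ≈ 5.099, ∠ = arctan(1/5) ≈ 11.31°
pole (s+15): 15 + j1 → |·| = √(15²+1²) = √226 ≈ 15.033, ∠ = arctan(1/15) ≈ 3.81°
|L| = 100 / 108.4 ≈ 0.92251
Gain = 20 log₁₀(0.92251) ≈ -0.70 dB
∠L = 0.00° − 60.12° = -60.12°

-0.7 dB, -60.1°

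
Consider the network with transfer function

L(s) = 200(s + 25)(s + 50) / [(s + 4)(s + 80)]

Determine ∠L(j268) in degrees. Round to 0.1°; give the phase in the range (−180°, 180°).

1.6°

At s = jω = j268:
zero (s+25): 25 + j268 → |·| = √(25²+268²) = √72449 ≈ 269.16, ∠ = arctan(268/25) ≈ 84.67°
zero (s+50): 50 + j268 → |·| = √(50²+268²) = √74324 ≈ 272.62, ∠ = arctan(268/50) ≈ 79.43°
pole (s+4): 4 + j268 → |·| = √(4²+268²) = √71840 ≈ 268.03, ∠ = arctan(268/4) ≈ 89.14°
pole (s+80): 80 + j268 → |·| = √(80²+268²) = √78224 ≈ 279.69, ∠ = arctan(268/80) ≈ 73.38°
∠L = 164.10° − 162.52° = 1.58°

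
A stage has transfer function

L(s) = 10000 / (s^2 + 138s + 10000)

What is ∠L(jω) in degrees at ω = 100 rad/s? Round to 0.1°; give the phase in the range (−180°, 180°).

At s = jω = j100:
quadratic: (j100)² + 138·j100 + 10000 = 0 + j13800 → |·| ≈ 13800, ∠ ≈ 90.00°
∠L = 0.00° − 90.00° = -90.00°

-90.0°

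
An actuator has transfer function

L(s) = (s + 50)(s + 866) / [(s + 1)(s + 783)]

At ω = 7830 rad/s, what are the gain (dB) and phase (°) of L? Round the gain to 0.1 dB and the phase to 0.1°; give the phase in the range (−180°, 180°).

At s = jω = j7830:
zero (s+50): 50 + j7830 → |·| = √(50²+7830²) = √61311400 ≈ 7830.2, ∠ = arctan(7830/50) ≈ 89.63°
zero (s+866): 866 + j7830 → |·| = √(866²+7830²) = √62058856 ≈ 7877.7, ∠ = arctan(7830/866) ≈ 83.69°
pole (s+1): 1 + j7830 → |·| = √(1²+7830²) = √61308901 ≈ 7830, ∠ = arctan(7830/1) ≈ 89.99°
pole (s+783): 783 + j7830 → |·| = √(783²+7830²) = √61921989 ≈ 7869.1, ∠ = arctan(7830/783) ≈ 84.29°
|L| = 1 · 6.1684e+07 / 6.1615e+07 ≈ 1.0011
Gain = 20 log₁₀(1.0011) ≈ 0.01 dB
∠L = 173.32° − 174.28° = -0.96°

0.0 dB, -1.0°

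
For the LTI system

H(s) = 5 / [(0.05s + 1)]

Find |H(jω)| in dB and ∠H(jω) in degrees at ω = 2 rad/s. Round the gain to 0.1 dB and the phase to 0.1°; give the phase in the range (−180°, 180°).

13.9 dB, -5.7°

At ω = 2 rad/s:
pole (1 + j2·0.05) = 1 + j0.1 → |·| ≈ 1.005, ∠ ≈ 5.71°
|H| = 5 · 1 / (1.005) ≈ 4.9751
Gain = 20 log₁₀(4.9751) ≈ 13.94 dB
∠H = (0°) − (5.71°) = -5.71°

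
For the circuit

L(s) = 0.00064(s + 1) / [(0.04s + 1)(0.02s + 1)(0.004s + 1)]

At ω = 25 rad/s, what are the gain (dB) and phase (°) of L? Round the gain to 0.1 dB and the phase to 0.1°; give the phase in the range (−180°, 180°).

-39.9 dB, 10.4°

At ω = 25 rad/s:
zero (1 + j25·1) = 1 + j25 → |·| ≈ 25.02, ∠ ≈ 87.71°
pole (1 + j25·0.04) = 1 + j1 → |·| ≈ 1.4142, ∠ ≈ 45.00°
pole (1 + j25·0.02) = 1 + j0.5 → |·| ≈ 1.118, ∠ ≈ 26.57°
pole (1 + j25·0.004) = 1 + j0.1 → |·| ≈ 1.005, ∠ ≈ 5.71°
|L| = 0.00064 · 25.02 / (1.4142 · 1.118 · 1.005) ≈ 0.010077
Gain = 20 log₁₀(0.010077) ≈ -39.93 dB
∠L = (87.71°) − (45.00° + 26.57° + 5.71°) = 10.43°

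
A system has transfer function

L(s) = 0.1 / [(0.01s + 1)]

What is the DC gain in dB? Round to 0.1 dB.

-20.0 dB

L(0) = 0.1 · 1 / 1 = 0.1
20 log₁₀(0.1) ≈ -20.00 dB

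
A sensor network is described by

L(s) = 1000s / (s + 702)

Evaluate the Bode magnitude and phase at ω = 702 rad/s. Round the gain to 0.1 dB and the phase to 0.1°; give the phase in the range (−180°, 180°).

57.0 dB, 45.0°

At s = jω = j702:
zero at origin: s = j702 → |·| = 702, ∠ = 90.00°
pole (s+702): 702 + j702 → |·| = √(702²+702²) = √985608 ≈ 992.78, ∠ = arctan(702/702) ≈ 45.00°
|L| = 1000 · 702 / 992.78 ≈ 707.11
Gain = 20 log₁₀(707.11) ≈ 56.99 dB
∠L = 90.00° − 45.00° = 45.00°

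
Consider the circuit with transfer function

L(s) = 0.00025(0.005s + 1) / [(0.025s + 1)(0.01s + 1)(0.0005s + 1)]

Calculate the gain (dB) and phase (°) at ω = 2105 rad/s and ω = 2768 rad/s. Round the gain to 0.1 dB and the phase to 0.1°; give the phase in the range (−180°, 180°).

At ω = 2105 rad/s:
zero (1 + j2105·0.005) = 1 + j10.525 → |·| ≈ 10.572, ∠ ≈ 84.57°
pole (1 + j2105·0.025) = 1 + j52.625 → |·| ≈ 52.635, ∠ ≈ 88.91°
pole (1 + j2105·0.01) = 1 + j21.05 → |·| ≈ 21.074, ∠ ≈ 87.28°
pole (1 + j2105·0.0005) = 1 + j1.0525 → |·| ≈ 1.4518, ∠ ≈ 46.47°
|L| = 0.00025 · 10.572 / (52.635 · 21.074 · 1.4518) ≈ 1.6412e-06
Gain = 20 log₁₀(1.6412e-06) ≈ -115.70 dB
∠L = (84.57°) − (88.91° + 87.28° + 46.47°) = -138.09°

At ω = 2768 rad/s:
zero (1 + j2768·0.005) = 1 + j13.84 → |·| ≈ 13.876, ∠ ≈ 85.87°
pole (1 + j2768·0.025) = 1 + j69.2 → |·| ≈ 69.207, ∠ ≈ 89.17°
pole (1 + j2768·0.01) = 1 + j27.68 → |·| ≈ 27.698, ∠ ≈ 87.93°
pole (1 + j2768·0.0005) = 1 + j1.384 → |·| ≈ 1.7075, ∠ ≈ 54.15°
|L| = 0.00025 · 13.876 / (69.207 · 27.698 · 1.7075) ≈ 1.0599e-06
Gain = 20 log₁₀(1.0599e-06) ≈ -119.49 dB
∠L = (85.87°) − (89.17° + 87.93° + 54.15°) = -145.38°

ω = 2105: -115.7 dB, -138.1°; ω = 2768: -119.5 dB, -145.4°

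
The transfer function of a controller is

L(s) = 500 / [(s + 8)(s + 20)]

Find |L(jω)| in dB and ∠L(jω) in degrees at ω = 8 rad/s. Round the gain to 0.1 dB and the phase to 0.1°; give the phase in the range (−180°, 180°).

At s = jω = j8:
pole (s+8): 8 + j8 → |·| = √(8²+8²) = √128 ≈ 11.314, ∠ = arctan(8/8) ≈ 45.00°
pole (s+20): 20 + j8 → |·| = √(20²+8²) = √464 ≈ 21.541, ∠ = arctan(8/20) ≈ 21.80°
|L| = 500 / 243.71 ≈ 2.0516
Gain = 20 log₁₀(2.0516) ≈ 6.24 dB
∠L = 0.00° − 66.80° = -66.80°

6.2 dB, -66.8°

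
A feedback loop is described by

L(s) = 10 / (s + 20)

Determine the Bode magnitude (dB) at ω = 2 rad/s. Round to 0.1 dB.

At s = jω = j2:
pole (s+20): 20 + j2 → |·| = √(20²+2²) = √404 ≈ 20.1, ∠ = arctan(2/20) ≈ 5.71°
|L| = 10 / 20.1 ≈ 0.49751
Gain = 20 log₁₀(0.49751) ≈ -6.06 dB

-6.1 dB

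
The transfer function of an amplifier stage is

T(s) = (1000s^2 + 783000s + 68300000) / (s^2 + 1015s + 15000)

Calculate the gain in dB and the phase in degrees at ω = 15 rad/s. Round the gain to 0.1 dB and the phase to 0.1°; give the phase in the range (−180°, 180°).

70.3 dB, -36.1°

Substitute s = j15:
Numerator: 1000(j15)^2 + 783000(j15) + 68300000 = 68075000 + j11745000
Denominator: (j15)^2 + 1015(j15) + 15000 = 14775 + j15225
|N| = √(68075000² + 11745000²) ≈ 6.9081e+07, ∠N ≈ 9.79°
|D| = √(14775² + 15225²) ≈ 21216, ∠D ≈ 45.86°
|T| = 6.9081e+07 / 21216 ≈ 3256.1
Gain = 20 log₁₀(3256.1) ≈ 70.25 dB
∠T = 9.79° − 45.86° = -36.07°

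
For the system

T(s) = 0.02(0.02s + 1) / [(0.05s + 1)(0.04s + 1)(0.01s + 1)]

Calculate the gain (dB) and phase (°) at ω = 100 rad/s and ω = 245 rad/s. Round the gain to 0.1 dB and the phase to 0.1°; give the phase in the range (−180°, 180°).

At ω = 100 rad/s:
zero (1 + j100·0.02) = 1 + j2 → |·| ≈ 2.2361, ∠ ≈ 63.43°
pole (1 + j100·0.05) = 1 + j5 → |·| ≈ 5.099, ∠ ≈ 78.69°
pole (1 + j100·0.04) = 1 + j4 → |·| ≈ 4.1231, ∠ ≈ 75.96°
pole (1 + j100·0.01) = 1 + j1 → |·| ≈ 1.4142, ∠ ≈ 45.00°
|T| = 0.02 · 2.2361 / (5.099 · 4.1231 · 1.4142) ≈ 0.0015042
Gain = 20 log₁₀(0.0015042) ≈ -56.45 dB
∠T = (63.43°) − (78.69° + 75.96° + 45.00°) = -136.22°

At ω = 245 rad/s:
zero (1 + j245·0.02) = 1 + j4.9 → |·| ≈ 5.001, ∠ ≈ 78.47°
pole (1 + j245·0.05) = 1 + j12.25 → |·| ≈ 12.291, ∠ ≈ 85.33°
pole (1 + j245·0.04) = 1 + j9.8 → |·| ≈ 9.8509, ∠ ≈ 84.17°
pole (1 + j245·0.01) = 1 + j2.45 → |·| ≈ 2.6462, ∠ ≈ 67.80°
|T| = 0.02 · 5.001 / (12.291 · 9.8509 · 2.6462) ≈ 0.00031218
Gain = 20 log₁₀(0.00031218) ≈ -70.11 dB
∠T = (78.47°) − (85.33° + 84.17° + 67.80°) = -158.83°

ω = 100: -56.5 dB, -136.2°; ω = 245: -70.1 dB, -158.8°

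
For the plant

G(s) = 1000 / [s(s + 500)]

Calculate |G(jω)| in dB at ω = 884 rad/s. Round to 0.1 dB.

-59.1 dB

At s = jω = j884:
pole (s+500): 500 + j884 → |·| = √(500²+884²) = √1031456 ≈ 1015.6, ∠ = arctan(884/500) ≈ 60.51°
pole at origin: |s| = 884, ∠ = 90.00° (in denominator)
|G| = 1000 / 8.9779e+05 ≈ 0.0011138
Gain = 20 log₁₀(0.0011138) ≈ -59.06 dB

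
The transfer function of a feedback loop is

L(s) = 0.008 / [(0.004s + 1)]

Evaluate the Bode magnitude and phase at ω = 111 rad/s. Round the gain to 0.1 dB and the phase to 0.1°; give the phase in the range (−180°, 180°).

At ω = 111 rad/s:
pole (1 + j111·0.004) = 1 + j0.444 → |·| ≈ 1.0941, ∠ ≈ 23.94°
|L| = 0.008 · 1 / (1.0941) ≈ 0.0073119
Gain = 20 log₁₀(0.0073119) ≈ -42.72 dB
∠L = (0°) − (23.94°) = -23.94°

-42.7 dB, -23.9°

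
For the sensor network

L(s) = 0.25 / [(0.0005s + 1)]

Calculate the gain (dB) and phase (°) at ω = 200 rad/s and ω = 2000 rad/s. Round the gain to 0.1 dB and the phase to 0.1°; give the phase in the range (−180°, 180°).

At ω = 200 rad/s:
pole (1 + j200·0.0005) = 1 + j0.1 → |·| ≈ 1.005, ∠ ≈ 5.71°
|L| = 0.25 · 1 / (1.005) ≈ 0.24876
Gain = 20 log₁₀(0.24876) ≈ -12.08 dB
∠L = (0°) − (5.71°) = -5.71°

At ω = 2000 rad/s:
pole (1 + j2000·0.0005) = 1 + j1 → |·| ≈ 1.4142, ∠ ≈ 45.00°
|L| = 0.25 · 1 / (1.4142) ≈ 0.17678
Gain = 20 log₁₀(0.17678) ≈ -15.05 dB
∠L = (0°) − (45.00°) = -45.00°

ω = 200: -12.1 dB, -5.7°; ω = 2000: -15.1 dB, -45.0°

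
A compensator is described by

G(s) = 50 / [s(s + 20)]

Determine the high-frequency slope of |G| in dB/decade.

Each pole contributes −20 dB/decade at high frequency; each zero contributes +20 dB/decade.
Net: 0 zero(s) − 2 pole(s) → -40 dB/decade.

-40 dB/decade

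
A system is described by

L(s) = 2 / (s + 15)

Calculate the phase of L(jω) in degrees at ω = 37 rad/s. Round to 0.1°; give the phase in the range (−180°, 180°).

At s = jω = j37:
pole (s+15): 15 + j37 → |·| = √(15²+37²) = √1594 ≈ 39.925, ∠ = arctan(37/15) ≈ 67.93°
∠L = 0.00° − 67.93° = -67.93°

-67.9°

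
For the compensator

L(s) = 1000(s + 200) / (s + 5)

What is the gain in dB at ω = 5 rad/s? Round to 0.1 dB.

89.0 dB

At s = jω = j5:
zero (s+200): 200 + j5 → |·| = √(200²+5²) = √40025 ≈ 200.06, ∠ = arctan(5/200) ≈ 1.43°
pole (s+5): 5 + j5 → |·| = √(5²+5²) = √50 ≈ 7.0711, ∠ = arctan(5/5) ≈ 45.00°
|L| = 1000 · 200.06 / 7.0711 ≈ 28293
Gain = 20 log₁₀(28293) ≈ 89.03 dB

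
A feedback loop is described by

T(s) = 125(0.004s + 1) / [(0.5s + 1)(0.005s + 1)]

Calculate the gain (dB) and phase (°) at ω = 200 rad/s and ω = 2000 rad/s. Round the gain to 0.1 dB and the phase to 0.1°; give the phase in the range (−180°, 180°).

At ω = 200 rad/s:
zero (1 + j200·0.004) = 1 + j0.8 → |·| ≈ 1.2806, ∠ ≈ 38.66°
pole (1 + j200·0.5) = 1 + j100 → |·| ≈ 100, ∠ ≈ 89.43°
pole (1 + j200·0.005) = 1 + j1 → |·| ≈ 1.4142, ∠ ≈ 45.00°
|T| = 125 · 1.2806 / (100 · 1.4142) ≈ 1.1319
Gain = 20 log₁₀(1.1319) ≈ 1.08 dB
∠T = (38.66°) − (89.43° + 45.00°) = -95.77°

At ω = 2000 rad/s:
zero (1 + j2000·0.004) = 1 + j8 → |·| ≈ 8.0623, ∠ ≈ 82.87°
pole (1 + j2000·0.5) = 1 + j1000 → |·| ≈ 1000, ∠ ≈ 89.94°
pole (1 + j2000·0.005) = 1 + j10 → |·| ≈ 10.05, ∠ ≈ 84.29°
|T| = 125 · 8.0623 / (1000 · 10.05) ≈ 0.10028
Gain = 20 log₁₀(0.10028) ≈ -19.98 dB
∠T = (82.87°) − (89.94° + 84.29°) = -91.36°

ω = 200: 1.1 dB, -95.8°; ω = 2000: -20.0 dB, -91.4°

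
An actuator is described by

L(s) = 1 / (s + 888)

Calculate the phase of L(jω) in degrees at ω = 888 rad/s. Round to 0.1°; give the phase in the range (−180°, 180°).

Substitute s = j888:
Numerator: 1 = 1 + j0
Denominator: (j888) + 888 = 888 + j888
|N| = √(1² + 0²) ≈ 1, ∠N ≈ 0.00°
|D| = √(888² + 888²) ≈ 1255.8, ∠D ≈ 45.00°
∠L = 0.00° − 45.00° = -45.00°

-45.0°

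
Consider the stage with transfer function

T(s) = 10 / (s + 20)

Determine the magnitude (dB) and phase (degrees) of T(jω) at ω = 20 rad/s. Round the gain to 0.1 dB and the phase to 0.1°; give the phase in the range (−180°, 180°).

At s = jω = j20:
pole (s+20): 20 + j20 → |·| = √(20²+20²) = √800 ≈ 28.284, ∠ = arctan(20/20) ≈ 45.00°
|T| = 10 / 28.284 ≈ 0.35356
Gain = 20 log₁₀(0.35356) ≈ -9.03 dB
∠T = 0.00° − 45.00° = -45.00°

-9.0 dB, -45.0°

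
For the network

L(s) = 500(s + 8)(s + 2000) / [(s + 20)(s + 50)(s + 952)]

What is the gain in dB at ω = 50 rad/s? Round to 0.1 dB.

At s = jω = j50:
zero (s+8): 8 + j50 → |·| = √(8²+50²) = √2564 ≈ 50.636, ∠ = arctan(50/8) ≈ 80.91°
zero (s+2000): 2000 + j50 → |·| = √(2000²+50²) = √4002500 ≈ 2000.6, ∠ = arctan(50/2000) ≈ 1.43°
pole (s+20): 20 + j50 → |·| = √(20²+50²) = √2900 ≈ 53.852, ∠ = arctan(50/20) ≈ 68.20°
pole (s+50): 50 + j50 → |·| = √(50²+50²) = √5000 ≈ 70.711, ∠ = arctan(50/50) ≈ 45.00°
pole (s+952): 952 + j50 → |·| = √(952²+50²) = √908804 ≈ 953.31, ∠ = arctan(50/952) ≈ 3.01°
|L| = 500 · 1.013e+05 / 3.6301e+06 ≈ 13.953
Gain = 20 log₁₀(13.953) ≈ 22.89 dB

22.9 dB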